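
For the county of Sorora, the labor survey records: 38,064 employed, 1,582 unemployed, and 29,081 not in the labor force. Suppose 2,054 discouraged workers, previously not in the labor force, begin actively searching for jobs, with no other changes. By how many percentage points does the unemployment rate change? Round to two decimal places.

Initially, labor force = 38,064 + 1,582 = 39,646, so u = 1,582/39,646 = 3.99%.
After the change, unemployed and labor force both rise by 2,054 → E = 38,064, U = 3,636, labor force = 41,700.
New unemployment rate = 3,636 / 41,700 = 8.72%.
Change = 8.72% − 3.99% = +4.73 percentage points.

The unemployment rate changes by +4.73 percentage points.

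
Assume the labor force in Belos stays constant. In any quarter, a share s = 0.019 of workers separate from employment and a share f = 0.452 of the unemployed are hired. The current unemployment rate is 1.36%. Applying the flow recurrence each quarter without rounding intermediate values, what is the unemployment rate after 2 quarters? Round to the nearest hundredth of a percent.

With a fixed labor force, u_{t+1} = u_t + s·(1−u_t) − f·u_t = u_t·(1−s−f) + s.
Here 1−s−f = 0.529 and s = 0.019.
u_1 = 0.013600 × 0.529 + 0.019 = 0.026194.
u_2 = 0.026194 × 0.529 + 0.019 = 0.032857.

Unemployment rate after two quarters ≈ 3.29%.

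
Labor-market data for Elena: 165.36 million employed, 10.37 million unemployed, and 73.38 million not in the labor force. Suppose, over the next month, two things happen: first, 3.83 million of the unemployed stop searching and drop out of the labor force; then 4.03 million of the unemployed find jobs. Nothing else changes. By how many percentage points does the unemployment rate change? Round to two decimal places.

Initially, labor force = 165.36 + 10.37 = 175.73 million, so u = 10.37/175.73 = 5.90%.
After the first change, unemployed and labor force both fall by 3.83 → E = 165.36, U = 6.54, labor force = 171.90 million.
After the second change, unemployed falls and employed rises by 4.03; labor force unchanged → E = 169.39, U = 2.51, labor force = 171.90 million.
New unemployment rate = 2.51 / 171.90 = 1.46%.
Change = 1.46% − 5.90% = −4.44 percentage points.

The unemployment rate changes by −4.44 percentage points.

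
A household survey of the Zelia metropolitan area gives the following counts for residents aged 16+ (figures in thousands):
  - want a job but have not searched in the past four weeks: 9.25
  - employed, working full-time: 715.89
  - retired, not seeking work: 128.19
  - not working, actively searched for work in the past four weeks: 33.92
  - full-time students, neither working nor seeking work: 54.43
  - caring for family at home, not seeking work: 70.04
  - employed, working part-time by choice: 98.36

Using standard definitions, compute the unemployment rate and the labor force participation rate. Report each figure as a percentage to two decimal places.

Employed = 715.89 + 98.36 = 814.25 thousand.
Unemployed = 33.92 thousand.
Labor force = 814.25 + 33.92 = 848.17 thousand.
Not in labor force = 9.25 + 128.19 + 54.43 + 70.04 = 261.91 thousand (those not working and not actively searching are outside the labor force — including those who want a job but have given up searching).
Civilian working-age population = 848.17 + 261.91 = 1,110.08 thousand.
Unemployment rate = 33.92 / 848.17 = 4.00%.
Labor force participation rate = 848.17 / 1,110.08 = 76.41%.

Unemployment rate ≈ 4.00%; labor force participation rate ≈ 76.41%.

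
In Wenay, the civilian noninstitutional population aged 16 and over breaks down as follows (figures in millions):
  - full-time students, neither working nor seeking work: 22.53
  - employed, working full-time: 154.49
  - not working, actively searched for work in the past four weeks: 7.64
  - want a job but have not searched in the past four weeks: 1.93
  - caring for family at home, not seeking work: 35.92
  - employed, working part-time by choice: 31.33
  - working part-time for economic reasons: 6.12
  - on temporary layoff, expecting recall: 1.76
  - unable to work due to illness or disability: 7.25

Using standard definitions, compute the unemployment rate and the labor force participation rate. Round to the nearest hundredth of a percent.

Employed = 154.49 + 31.33 + 6.12 = 191.94 million (anyone who worked, including part-time for economic reasons, counts as employed).
Unemployed = 7.64 + 1.76 = 9.40 million (jobless and actively searching, or on temporary layoff).
Labor force = 191.94 + 9.40 = 201.34 million.
Not in labor force = 22.53 + 1.93 + 35.92 + 7.25 = 67.63 million (those not working and not actively searching are outside the labor force — including those who want a job but have given up searching).
Civilian working-age population = 201.34 + 67.63 = 268.97 million.
Unemployment rate = 9.40 / 201.34 = 4.67%.
Labor force participation rate = 201.34 / 268.97 = 74.86%.

Unemployment rate ≈ 4.67%; labor force participation rate ≈ 74.86%.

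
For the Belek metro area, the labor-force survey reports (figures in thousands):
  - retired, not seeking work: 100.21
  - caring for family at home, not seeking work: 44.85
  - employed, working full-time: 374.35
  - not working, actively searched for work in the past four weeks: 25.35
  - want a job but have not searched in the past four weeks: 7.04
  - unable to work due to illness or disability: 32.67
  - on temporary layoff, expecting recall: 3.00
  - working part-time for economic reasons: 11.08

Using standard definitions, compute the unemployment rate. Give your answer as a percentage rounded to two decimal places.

Employed = 374.35 + 11.08 = 385.43 thousand (anyone who worked, including part-time for economic reasons, counts as employed).
Unemployed = 25.35 + 3.00 = 28.35 thousand (jobless and actively searching, or on temporary layoff).
Labor force = 385.43 + 28.35 = 413.78 thousand.
Unemployment rate = 28.35 / 413.78 = 6.85%.

Unemployment rate ≈ 6.85%.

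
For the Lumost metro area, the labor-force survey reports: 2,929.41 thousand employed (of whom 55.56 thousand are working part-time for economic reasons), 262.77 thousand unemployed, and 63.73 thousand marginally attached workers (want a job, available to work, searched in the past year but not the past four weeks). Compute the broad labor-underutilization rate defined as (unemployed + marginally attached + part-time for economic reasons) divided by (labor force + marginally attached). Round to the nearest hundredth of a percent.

Labor force = 2,929.41 + 262.77 = 3,192.18 thousand.
Numerator = 262.77 + 63.73 + 55.56 = 382.06 thousand.
Denominator = 3,192.18 + 63.73 = 3,255.91 thousand.
Broad rate = 382.06 / 3,255.91 = 11.73%.

Broad underutilization rate ≈ 11.73%.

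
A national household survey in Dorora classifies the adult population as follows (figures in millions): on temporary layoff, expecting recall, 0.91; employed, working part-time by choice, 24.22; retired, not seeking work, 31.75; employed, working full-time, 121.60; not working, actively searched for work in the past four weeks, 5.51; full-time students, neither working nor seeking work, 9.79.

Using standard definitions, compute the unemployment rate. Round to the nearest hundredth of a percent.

Unemployment rate ≈ 4.22%.

Employed = 24.22 + 121.60 = 145.82 million.
Unemployed = 0.91 + 5.51 = 6.42 million (jobless and actively searching, or on temporary layoff).
Labor force = 145.82 + 6.42 = 152.24 million.
Unemployment rate = 6.42 / 152.24 = 4.22%.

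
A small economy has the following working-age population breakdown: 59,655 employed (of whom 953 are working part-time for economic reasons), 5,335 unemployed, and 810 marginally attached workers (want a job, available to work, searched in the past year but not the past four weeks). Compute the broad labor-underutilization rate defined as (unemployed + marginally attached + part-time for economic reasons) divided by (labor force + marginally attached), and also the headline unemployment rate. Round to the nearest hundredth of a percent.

Broad underutilization rate ≈ 10.79%; headline unemployment rate ≈ 8.21%.

Labor force = 59,655 + 5,335 = 64,990.
Numerator = 5,335 + 810 + 953 = 7,098.
Denominator = 64,990 + 810 = 65,800.
Broad rate = 7,098 / 65,800 = 10.79%.
Headline unemployment rate = 5,335 / 64,990 = 8.21%.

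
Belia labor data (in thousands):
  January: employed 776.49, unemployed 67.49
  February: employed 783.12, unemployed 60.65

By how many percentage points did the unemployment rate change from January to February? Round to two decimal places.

The unemployment rate changed by −0.81 percentage points.

January: labor force = 776.49 + 67.49 = 843.98; u = 67.49/843.98 = 8.00%.
February: labor force = 783.12 + 60.65 = 843.77; u = 60.65/843.77 = 7.19%.
Change = 7.19% − 8.00% = −0.81 pp.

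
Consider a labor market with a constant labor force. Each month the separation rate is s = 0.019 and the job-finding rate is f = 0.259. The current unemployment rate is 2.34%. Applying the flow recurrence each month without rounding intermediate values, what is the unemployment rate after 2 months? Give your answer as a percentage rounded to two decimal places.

With a fixed labor force, u_{t+1} = u_t + s·(1−u_t) − f·u_t = u_t·(1−s−f) + s.
Here 1−s−f = 0.722 and s = 0.019.
u_1 = 0.023400 × 0.722 + 0.019 = 0.035895.
u_2 = 0.035895 × 0.722 + 0.019 = 0.044916.

Unemployment rate after two months ≈ 4.49%.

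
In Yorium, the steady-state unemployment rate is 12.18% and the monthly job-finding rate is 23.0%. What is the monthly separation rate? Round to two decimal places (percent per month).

Separation rate ≈ 3.19% per month.

From u* = s/(s+f): s = u·f/(1−u).
s = 0.1218 × 23.0 / (1 − 0.1218) = 2.8014 / 0.8782 ≈ 3.19% per month.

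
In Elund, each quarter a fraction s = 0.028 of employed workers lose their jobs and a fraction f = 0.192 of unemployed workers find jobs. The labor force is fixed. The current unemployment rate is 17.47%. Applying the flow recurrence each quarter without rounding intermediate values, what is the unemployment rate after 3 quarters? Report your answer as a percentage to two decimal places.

Unemployment rate after three quarters ≈ 14.98%.

With a fixed labor force, u_{t+1} = u_t + s·(1−u_t) − f·u_t = u_t·(1−s−f) + s.
Here 1−s−f = 0.780 and s = 0.028.
u_1 = 0.174700 × 0.780 + 0.028 = 0.164266.
u_2 = 0.164266 × 0.780 + 0.028 = 0.156127.
u_3 = 0.156127 × 0.780 + 0.028 = 0.149779.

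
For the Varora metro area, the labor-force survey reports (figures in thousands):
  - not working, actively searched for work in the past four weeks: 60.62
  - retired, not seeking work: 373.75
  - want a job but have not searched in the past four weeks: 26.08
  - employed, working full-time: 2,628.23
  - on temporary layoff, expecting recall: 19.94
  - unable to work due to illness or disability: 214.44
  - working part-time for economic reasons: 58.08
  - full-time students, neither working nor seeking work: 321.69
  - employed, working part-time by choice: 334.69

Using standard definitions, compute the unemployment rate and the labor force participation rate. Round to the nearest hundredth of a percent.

Employed = 2,628.23 + 58.08 + 334.69 = 3,021.00 thousand (anyone who worked, including part-time for economic reasons, counts as employed).
Unemployed = 60.62 + 19.94 = 80.56 thousand (jobless and actively searching, or on temporary layoff).
Labor force = 3,021.00 + 80.56 = 3,101.56 thousand.
Not in labor force = 373.75 + 26.08 + 214.44 + 321.69 = 935.96 thousand (those not working and not actively searching are outside the labor force — including those who want a job but have given up searching).
Civilian working-age population = 3,101.56 + 935.96 = 4,037.52 thousand.
Unemployment rate = 80.56 / 3,101.56 = 2.60%.
Labor force participation rate = 3,101.56 / 4,037.52 = 76.82%.

Unemployment rate ≈ 2.60%; labor force participation rate ≈ 76.82%.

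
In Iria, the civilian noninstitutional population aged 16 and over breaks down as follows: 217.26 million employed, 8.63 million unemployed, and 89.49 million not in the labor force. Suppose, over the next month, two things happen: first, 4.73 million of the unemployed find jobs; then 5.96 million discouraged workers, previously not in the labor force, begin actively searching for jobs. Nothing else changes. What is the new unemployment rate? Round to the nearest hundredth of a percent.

Initially, labor force = 217.26 + 8.63 = 225.89 million, so u = 8.63/225.89 = 3.82%.
After the first change, unemployed falls and employed rises by 4.73; labor force unchanged → E = 221.99, U = 3.90, labor force = 225.89 million.
After the second change, unemployed and labor force both rise by 5.96 → E = 221.99, U = 9.86, labor force = 231.85 million.
New unemployment rate = 9.86 / 231.85 = 4.25%.

New unemployment rate ≈ 4.25%.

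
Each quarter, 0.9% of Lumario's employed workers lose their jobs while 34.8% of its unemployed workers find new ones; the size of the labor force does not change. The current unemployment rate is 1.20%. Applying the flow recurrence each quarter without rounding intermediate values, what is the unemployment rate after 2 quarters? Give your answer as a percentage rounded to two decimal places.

With a fixed labor force, u_{t+1} = u_t + s·(1−u_t) − f·u_t = u_t·(1−s−f) + s.
Here 1−s−f = 0.643 and s = 0.009.
u_1 = 0.012000 × 0.643 + 0.009 = 0.016716.
u_2 = 0.016716 × 0.643 + 0.009 = 0.019748.

Unemployment rate after two quarters ≈ 1.97%.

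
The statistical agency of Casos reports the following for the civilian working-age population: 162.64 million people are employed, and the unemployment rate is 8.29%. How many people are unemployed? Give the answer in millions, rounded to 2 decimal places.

Let U be the number unemployed. The labor force is E + U, and U/(E+U) = 0.0829.
So U = 0.0829 × 162.64 / (1 − 0.0829) = 13.4829 / 0.9171 ≈ 14.70 million.

About 14.70 million are unemployed.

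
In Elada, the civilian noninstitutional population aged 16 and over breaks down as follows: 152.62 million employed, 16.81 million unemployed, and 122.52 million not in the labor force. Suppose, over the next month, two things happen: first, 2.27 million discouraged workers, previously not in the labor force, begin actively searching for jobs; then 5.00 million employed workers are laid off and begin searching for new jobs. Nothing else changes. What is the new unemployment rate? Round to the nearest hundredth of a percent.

Initially, labor force = 152.62 + 16.81 = 169.43 million, so u = 16.81/169.43 = 9.92%.
After the first change, unemployed and labor force both rise by 2.27 → E = 152.62, U = 19.08, labor force = 171.70 million.
After the second change, employed falls and unemployed rises by 5.00; labor force unchanged → E = 147.62, U = 24.08, labor force = 171.70 million.
New unemployment rate = 24.08 / 171.70 = 14.02%.

New unemployment rate ≈ 14.02%.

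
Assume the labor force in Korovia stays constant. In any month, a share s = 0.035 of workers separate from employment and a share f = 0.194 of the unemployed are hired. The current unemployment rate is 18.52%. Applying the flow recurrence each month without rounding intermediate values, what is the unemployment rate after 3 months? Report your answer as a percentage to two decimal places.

Unemployment rate after three months ≈ 16.77%.

With a fixed labor force, u_{t+1} = u_t + s·(1−u_t) − f·u_t = u_t·(1−s−f) + s.
Here 1−s−f = 0.771 and s = 0.035.
u_1 = 0.185200 × 0.771 + 0.035 = 0.177789.
u_2 = 0.177789 × 0.771 + 0.035 = 0.172075.
u_3 = 0.172075 × 0.771 + 0.035 = 0.167670.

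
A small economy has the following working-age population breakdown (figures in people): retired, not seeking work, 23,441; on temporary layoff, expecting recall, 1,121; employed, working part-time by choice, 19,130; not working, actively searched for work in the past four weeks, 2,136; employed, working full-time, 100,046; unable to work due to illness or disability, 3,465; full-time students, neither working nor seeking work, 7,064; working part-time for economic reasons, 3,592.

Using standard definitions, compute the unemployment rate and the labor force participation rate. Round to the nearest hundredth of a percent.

Employed = 19,130 + 100,046 + 3,592 = 122,768 (anyone who worked, including part-time for economic reasons, counts as employed).
Unemployed = 1,121 + 2,136 = 3,257 (jobless and actively searching, or on temporary layoff).
Labor force = 122,768 + 3,257 = 126,025.
Not in labor force = 23,441 + 3,465 + 7,064 = 33,970 (those not working and not actively searching are outside the labor force).
Civilian working-age population = 126,025 + 33,970 = 159,995.
Unemployment rate = 3,257 / 126,025 = 2.58%.
Labor force participation rate = 126,025 / 159,995 = 78.77%.

Unemployment rate ≈ 2.58%; labor force participation rate ≈ 78.77%.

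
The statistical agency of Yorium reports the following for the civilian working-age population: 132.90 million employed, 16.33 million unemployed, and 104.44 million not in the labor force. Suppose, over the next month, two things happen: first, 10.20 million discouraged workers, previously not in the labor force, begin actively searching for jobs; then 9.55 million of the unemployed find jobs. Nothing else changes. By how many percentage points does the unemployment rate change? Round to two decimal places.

Initially, labor force = 132.90 + 16.33 = 149.23 million, so u = 16.33/149.23 = 10.94%.
After the first change, unemployed and labor force both rise by 10.20 → E = 132.90, U = 26.53, labor force = 159.43 million.
After the second change, unemployed falls and employed rises by 9.55; labor force unchanged → E = 142.45, U = 16.98, labor force = 159.43 million.
New unemployment rate = 16.98 / 159.43 = 10.65%.
Change = 10.65% − 10.94% = −0.29 percentage points.

The unemployment rate changes by −0.29 percentage points.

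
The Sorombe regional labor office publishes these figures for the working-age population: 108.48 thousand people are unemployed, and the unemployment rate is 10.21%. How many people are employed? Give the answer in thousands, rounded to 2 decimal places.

About 954.01 thousand are employed.

Labor force = U / u = 108.48 / 0.1021 ≈ 1,062.49 thousand.
Employed = labor force − unemployed = 1,062.49 − 108.48 = 954.01 thousand.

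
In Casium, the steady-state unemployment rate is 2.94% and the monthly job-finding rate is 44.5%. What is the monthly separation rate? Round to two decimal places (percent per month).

From u* = s/(s+f): s = u·f/(1−u).
s = 0.0294 × 44.5 / (1 − 0.0294) = 1.3083 / 0.9706 ≈ 1.35% per month.

Separation rate ≈ 1.35% per month.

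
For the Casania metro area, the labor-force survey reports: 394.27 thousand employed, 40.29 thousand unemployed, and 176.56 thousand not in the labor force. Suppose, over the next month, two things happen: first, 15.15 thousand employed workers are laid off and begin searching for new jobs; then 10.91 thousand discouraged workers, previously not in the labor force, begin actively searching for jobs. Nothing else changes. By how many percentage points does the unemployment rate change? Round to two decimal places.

The unemployment rate changes by +5.62 percentage points.

Initially, labor force = 394.27 + 40.29 = 434.56 thousand, so u = 40.29/434.56 = 9.27%.
After the first change, employed falls and unemployed rises by 15.15; labor force unchanged → E = 379.12, U = 55.44, labor force = 434.56 thousand.
After the second change, unemployed and labor force both rise by 10.91 → E = 379.12, U = 66.35, labor force = 445.47 thousand.
New unemployment rate = 66.35 / 445.47 = 14.89%.
Change = 14.89% − 9.27% = +5.62 percentage points.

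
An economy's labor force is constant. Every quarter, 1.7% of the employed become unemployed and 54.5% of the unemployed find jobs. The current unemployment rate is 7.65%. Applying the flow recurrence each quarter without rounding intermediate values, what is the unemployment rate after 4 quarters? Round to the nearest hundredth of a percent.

With a fixed labor force, u_{t+1} = u_t + s·(1−u_t) − f·u_t = u_t·(1−s−f) + s.
Here 1−s−f = 0.438 and s = 0.017.
u_1 = 0.076500 × 0.438 + 0.017 = 0.050507.
u_2 = 0.050507 × 0.438 + 0.017 = 0.039122.
u_3 = 0.039122 × 0.438 + 0.017 = 0.034135.
u_4 = 0.034135 × 0.438 + 0.017 = 0.031951.

Unemployment rate after four quarters ≈ 3.20%.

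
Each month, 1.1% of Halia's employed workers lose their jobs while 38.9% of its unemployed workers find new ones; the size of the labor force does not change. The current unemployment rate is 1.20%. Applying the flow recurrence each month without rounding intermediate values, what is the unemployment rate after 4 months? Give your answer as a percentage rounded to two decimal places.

With a fixed labor force, u_{t+1} = u_t + s·(1−u_t) − f·u_t = u_t·(1−s−f) + s.
Here 1−s−f = 0.600 and s = 0.011.
u_1 = 0.012000 × 0.600 + 0.011 = 0.018200.
u_2 = 0.018200 × 0.600 + 0.011 = 0.021920.
u_3 = 0.021920 × 0.600 + 0.011 = 0.024152.
u_4 = 0.024152 × 0.600 + 0.011 = 0.025491.

Unemployment rate after four months ≈ 2.55%.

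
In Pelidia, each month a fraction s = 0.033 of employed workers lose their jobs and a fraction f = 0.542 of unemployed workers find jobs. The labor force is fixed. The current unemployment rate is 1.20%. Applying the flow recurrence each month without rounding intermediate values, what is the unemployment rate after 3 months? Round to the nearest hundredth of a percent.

With a fixed labor force, u_{t+1} = u_t + s·(1−u_t) − f·u_t = u_t·(1−s−f) + s.
Here 1−s−f = 0.425 and s = 0.033.
u_1 = 0.012000 × 0.425 + 0.033 = 0.038100.
u_2 = 0.038100 × 0.425 + 0.033 = 0.049193.
u_3 = 0.049193 × 0.425 + 0.033 = 0.053907.

Unemployment rate after three months ≈ 5.39%.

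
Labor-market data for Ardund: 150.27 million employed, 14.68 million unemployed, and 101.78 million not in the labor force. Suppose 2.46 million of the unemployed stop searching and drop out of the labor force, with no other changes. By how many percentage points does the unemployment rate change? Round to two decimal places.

The unemployment rate changes by −1.38 percentage points.

Initially, labor force = 150.27 + 14.68 = 164.95 million, so u = 14.68/164.95 = 8.90%.
After the change, unemployed and labor force both fall by 2.46 → E = 150.27, U = 12.22, labor force = 162.49 million.
New unemployment rate = 12.22 / 162.49 = 7.52%.
Change = 7.52% − 8.90% = −1.38 percentage points.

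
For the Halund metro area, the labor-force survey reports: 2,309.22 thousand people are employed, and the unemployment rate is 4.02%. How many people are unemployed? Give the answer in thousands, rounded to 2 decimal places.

Let U be the number unemployed. The labor force is E + U, and U/(E+U) = 0.0402.
So U = 0.0402 × 2,309.22 / (1 − 0.0402) = 92.8306 / 0.9598 ≈ 96.72 thousand.

About 96.72 thousand are unemployed.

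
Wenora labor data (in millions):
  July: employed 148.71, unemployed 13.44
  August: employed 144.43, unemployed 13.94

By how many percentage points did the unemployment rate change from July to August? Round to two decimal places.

July: labor force = 148.71 + 13.44 = 162.15; u = 13.44/162.15 = 8.29%.
August: labor force = 144.43 + 13.94 = 158.37; u = 13.94/158.37 = 8.80%.
Change = 8.80% − 8.29% = +0.51 pp.

The unemployment rate changed by +0.51 percentage points.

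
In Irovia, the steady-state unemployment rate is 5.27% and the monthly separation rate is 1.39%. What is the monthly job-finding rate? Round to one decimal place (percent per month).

From u* = s/(s+f): f = s·(1−u)/u.
f = 1.39 × (1 − 0.0527) / 0.0527 = 1.3167 / 0.0527 ≈ 25.0% per month.

Job-finding rate ≈ 25.0% per month.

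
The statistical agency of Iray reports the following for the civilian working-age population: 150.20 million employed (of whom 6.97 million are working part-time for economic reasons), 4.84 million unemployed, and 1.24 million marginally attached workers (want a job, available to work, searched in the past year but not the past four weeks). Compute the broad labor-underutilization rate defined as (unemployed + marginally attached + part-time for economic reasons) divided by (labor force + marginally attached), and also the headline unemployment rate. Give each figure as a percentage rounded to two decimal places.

Labor force = 150.20 + 4.84 = 155.04 million.
Numerator = 4.84 + 1.24 + 6.97 = 13.05 million.
Denominator = 155.04 + 1.24 = 156.28 million.
Broad rate = 13.05 / 156.28 = 8.35%.
Headline unemployment rate = 4.84 / 155.04 = 3.12%.

Broad underutilization rate ≈ 8.35%; headline unemployment rate ≈ 3.12%.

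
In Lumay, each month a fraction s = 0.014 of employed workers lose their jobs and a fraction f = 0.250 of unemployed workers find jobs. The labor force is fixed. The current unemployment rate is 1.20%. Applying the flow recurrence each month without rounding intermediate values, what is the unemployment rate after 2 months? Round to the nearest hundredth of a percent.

Unemployment rate after two months ≈ 3.08%.

With a fixed labor force, u_{t+1} = u_t + s·(1−u_t) − f·u_t = u_t·(1−s−f) + s.
Here 1−s−f = 0.736 and s = 0.014.
u_1 = 0.012000 × 0.736 + 0.014 = 0.022832.
u_2 = 0.022832 × 0.736 + 0.014 = 0.030804.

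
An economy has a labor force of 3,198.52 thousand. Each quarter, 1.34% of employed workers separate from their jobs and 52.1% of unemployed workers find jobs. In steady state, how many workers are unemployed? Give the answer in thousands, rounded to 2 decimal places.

Steady-state unemployment rate u* = s/(s+f) = 1.34/(1.34+52.1) = 0.025075.
Unemployed = u* × labor force = 0.025075 × 3,198.52 ≈ 80.20 thousand.

About 80.20 thousand are unemployed in steady state.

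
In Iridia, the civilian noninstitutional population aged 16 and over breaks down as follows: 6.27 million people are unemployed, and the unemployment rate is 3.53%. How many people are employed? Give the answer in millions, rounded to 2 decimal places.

Labor force = U / u = 6.27 / 0.0353 ≈ 177.62 million.
Employed = labor force − unemployed = 177.62 − 6.27 = 171.35 million.

About 171.35 million are employed.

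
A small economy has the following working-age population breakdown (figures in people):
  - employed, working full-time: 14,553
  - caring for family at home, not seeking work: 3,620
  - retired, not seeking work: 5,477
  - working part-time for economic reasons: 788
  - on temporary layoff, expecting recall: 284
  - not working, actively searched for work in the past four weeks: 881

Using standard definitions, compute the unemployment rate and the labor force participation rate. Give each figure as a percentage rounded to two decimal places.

Employed = 14,553 + 788 = 15,341 (anyone who worked, including part-time for economic reasons, counts as employed).
Unemployed = 284 + 881 = 1,165 (jobless and actively searching, or on temporary layoff).
Labor force = 15,341 + 1,165 = 16,506.
Not in labor force = 3,620 + 5,477 = 9,097 (those not working and not actively searching are outside the labor force).
Civilian working-age population = 16,506 + 9,097 = 25,603.
Unemployment rate = 1,165 / 16,506 = 7.06%.
Labor force participation rate = 16,506 / 25,603 = 64.47%.

Unemployment rate ≈ 7.06%; labor force participation rate ≈ 64.47%.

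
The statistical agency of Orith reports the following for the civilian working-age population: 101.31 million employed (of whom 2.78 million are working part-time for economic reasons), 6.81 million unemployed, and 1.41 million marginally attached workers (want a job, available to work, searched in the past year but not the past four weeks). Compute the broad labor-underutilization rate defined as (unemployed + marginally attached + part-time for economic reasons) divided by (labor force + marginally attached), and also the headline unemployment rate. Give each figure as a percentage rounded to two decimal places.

Broad underutilization rate ≈ 10.04%; headline unemployment rate ≈ 6.30%.

Labor force = 101.31 + 6.81 = 108.12 million.
Numerator = 6.81 + 1.41 + 2.78 = 11.00 million.
Denominator = 108.12 + 1.41 = 109.53 million.
Broad rate = 11.00 / 109.53 = 10.04%.
Headline unemployment rate = 6.81 / 108.12 = 6.30%.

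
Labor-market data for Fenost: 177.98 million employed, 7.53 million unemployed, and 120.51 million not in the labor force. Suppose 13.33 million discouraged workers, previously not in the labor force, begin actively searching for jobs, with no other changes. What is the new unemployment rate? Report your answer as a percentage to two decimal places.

Initially, labor force = 177.98 + 7.53 = 185.51 million, so u = 7.53/185.51 = 4.06%.
After the change, unemployed and labor force both rise by 13.33 → E = 177.98, U = 20.86, labor force = 198.84 million.
New unemployment rate = 20.86 / 198.84 = 10.49%.

New unemployment rate ≈ 10.49%.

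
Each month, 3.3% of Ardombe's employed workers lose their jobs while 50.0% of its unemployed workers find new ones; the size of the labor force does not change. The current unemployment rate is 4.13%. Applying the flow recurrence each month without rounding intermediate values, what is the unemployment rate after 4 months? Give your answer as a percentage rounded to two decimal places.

With a fixed labor force, u_{t+1} = u_t + s·(1−u_t) − f·u_t = u_t·(1−s−f) + s.
Here 1−s−f = 0.467 and s = 0.033.
u_1 = 0.041300 × 0.467 + 0.033 = 0.052287.
u_2 = 0.052287 × 0.467 + 0.033 = 0.057418.
u_3 = 0.057418 × 0.467 + 0.033 = 0.059814.
u_4 = 0.059814 × 0.467 + 0.033 = 0.060933.

Unemployment rate after four months ≈ 6.09%.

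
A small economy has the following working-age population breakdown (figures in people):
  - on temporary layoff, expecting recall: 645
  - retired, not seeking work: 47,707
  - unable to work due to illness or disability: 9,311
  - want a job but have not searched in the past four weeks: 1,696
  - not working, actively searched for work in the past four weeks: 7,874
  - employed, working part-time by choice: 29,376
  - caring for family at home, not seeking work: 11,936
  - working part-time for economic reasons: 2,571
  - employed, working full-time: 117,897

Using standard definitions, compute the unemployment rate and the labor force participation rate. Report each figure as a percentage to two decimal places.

Unemployment rate ≈ 5.38%; labor force participation rate ≈ 69.15%.

Employed = 29,376 + 2,571 + 117,897 = 149,844 (anyone who worked, including part-time for economic reasons, counts as employed).
Unemployed = 645 + 7,874 = 8,519 (jobless and actively searching, or on temporary layoff).
Labor force = 149,844 + 8,519 = 158,363.
Not in labor force = 47,707 + 9,311 + 1,696 + 11,936 = 70,650 (those not working and not actively searching are outside the labor force — including those who want a job but have given up searching).
Civilian working-age population = 158,363 + 70,650 = 229,013.
Unemployment rate = 8,519 / 158,363 = 5.38%.
Labor force participation rate = 158,363 / 229,013 = 69.15%.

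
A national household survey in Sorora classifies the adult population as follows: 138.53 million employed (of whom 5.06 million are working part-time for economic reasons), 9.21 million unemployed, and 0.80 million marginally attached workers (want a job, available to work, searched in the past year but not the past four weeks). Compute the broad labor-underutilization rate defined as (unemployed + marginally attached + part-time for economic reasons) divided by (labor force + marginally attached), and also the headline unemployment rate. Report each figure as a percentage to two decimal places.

Broad underutilization rate ≈ 10.15%; headline unemployment rate ≈ 6.23%.

Labor force = 138.53 + 9.21 = 147.74 million.
Numerator = 9.21 + 0.80 + 5.06 = 15.07 million.
Denominator = 147.74 + 0.80 = 148.54 million.
Broad rate = 15.07 / 148.54 = 10.15%.
Headline unemployment rate = 9.21 / 147.74 = 6.23%.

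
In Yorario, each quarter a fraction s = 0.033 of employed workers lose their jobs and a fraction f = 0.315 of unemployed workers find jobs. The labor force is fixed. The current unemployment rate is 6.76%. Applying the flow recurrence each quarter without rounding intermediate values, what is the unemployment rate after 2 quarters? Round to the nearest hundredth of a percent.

Unemployment rate after two quarters ≈ 8.33%.

With a fixed labor force, u_{t+1} = u_t + s·(1−u_t) − f·u_t = u_t·(1−s−f) + s.
Here 1−s−f = 0.652 and s = 0.033.
u_1 = 0.067600 × 0.652 + 0.033 = 0.077075.
u_2 = 0.077075 × 0.652 + 0.033 = 0.083253.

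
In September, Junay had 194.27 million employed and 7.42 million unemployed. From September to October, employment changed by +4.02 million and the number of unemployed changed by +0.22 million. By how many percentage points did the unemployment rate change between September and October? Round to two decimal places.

September: labor force = 194.27 + 7.42 = 201.69; u = 7.42/201.69 = 3.68%.
October: labor force = 198.29 + 7.64 = 205.93; u = 7.64/205.93 = 3.71%.
Change = 3.71% − 3.68% = +0.03 pp.

The unemployment rate changed by +0.03 percentage points.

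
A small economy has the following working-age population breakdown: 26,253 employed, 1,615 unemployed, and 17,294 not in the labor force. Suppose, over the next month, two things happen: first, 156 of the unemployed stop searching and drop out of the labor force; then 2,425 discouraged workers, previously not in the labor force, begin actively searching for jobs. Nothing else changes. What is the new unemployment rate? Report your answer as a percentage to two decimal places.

New unemployment rate ≈ 12.89%.

Initially, labor force = 26,253 + 1,615 = 27,868, so u = 1,615/27,868 = 5.80%.
After the first change, unemployed and labor force both fall by 156 → E = 26,253, U = 1,459, labor force = 27,712.
After the second change, unemployed and labor force both rise by 2,425 → E = 26,253, U = 3,884, labor force = 30,137.
New unemployment rate = 3,884 / 30,137 = 12.89%.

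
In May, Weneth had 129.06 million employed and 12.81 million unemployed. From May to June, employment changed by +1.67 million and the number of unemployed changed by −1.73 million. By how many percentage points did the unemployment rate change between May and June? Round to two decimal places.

May: labor force = 129.06 + 12.81 = 141.87; u = 12.81/141.87 = 9.03%.
June: labor force = 130.73 + 11.08 = 141.81; u = 11.08/141.81 = 7.81%.
Change = 7.81% − 9.03% = −1.22 pp.

The unemployment rate changed by −1.22 percentage points.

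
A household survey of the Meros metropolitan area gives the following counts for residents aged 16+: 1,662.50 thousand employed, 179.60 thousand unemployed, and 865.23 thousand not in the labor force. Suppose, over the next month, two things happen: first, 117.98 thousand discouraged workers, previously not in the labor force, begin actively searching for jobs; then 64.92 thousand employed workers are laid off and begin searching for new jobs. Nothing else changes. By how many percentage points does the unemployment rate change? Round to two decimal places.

Initially, labor force = 1,662.50 + 179.60 = 1,842.10 thousand, so u = 179.60/1,842.10 = 9.75%.
After the first change, unemployed and labor force both rise by 117.98 → E = 1,662.50, U = 297.58, labor force = 1,960.08 thousand.
After the second change, employed falls and unemployed rises by 64.92; labor force unchanged → E = 1,597.58, U = 362.50, labor force = 1,960.08 thousand.
New unemployment rate = 362.50 / 1,960.08 = 18.49%.
Change = 18.49% − 9.75% = +8.74 percentage points.

The unemployment rate changes by +8.74 percentage points.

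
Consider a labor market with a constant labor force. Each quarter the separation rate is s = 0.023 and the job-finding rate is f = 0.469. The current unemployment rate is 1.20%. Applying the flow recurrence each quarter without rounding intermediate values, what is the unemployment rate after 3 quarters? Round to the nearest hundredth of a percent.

Unemployment rate after three quarters ≈ 4.22%.

With a fixed labor force, u_{t+1} = u_t + s·(1−u_t) − f·u_t = u_t·(1−s−f) + s.
Here 1−s−f = 0.508 and s = 0.023.
u_1 = 0.012000 × 0.508 + 0.023 = 0.029096.
u_2 = 0.029096 × 0.508 + 0.023 = 0.037781.
u_3 = 0.037781 × 0.508 + 0.023 = 0.042193.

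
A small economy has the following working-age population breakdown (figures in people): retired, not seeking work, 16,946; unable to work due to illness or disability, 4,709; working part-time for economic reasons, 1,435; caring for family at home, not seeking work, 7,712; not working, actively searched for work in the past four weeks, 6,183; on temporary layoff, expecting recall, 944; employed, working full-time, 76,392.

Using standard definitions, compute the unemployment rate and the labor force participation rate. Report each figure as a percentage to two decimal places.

Employed = 1,435 + 76,392 = 77,827 (anyone who worked, including part-time for economic reasons, counts as employed).
Unemployed = 6,183 + 944 = 7,127 (jobless and actively searching, or on temporary layoff).
Labor force = 77,827 + 7,127 = 84,954.
Not in labor force = 16,946 + 4,709 + 7,712 = 29,367 (those not working and not actively searching are outside the labor force).
Civilian working-age population = 84,954 + 29,367 = 114,321.
Unemployment rate = 7,127 / 84,954 = 8.39%.
Labor force participation rate = 84,954 / 114,321 = 74.31%.

Unemployment rate ≈ 8.39%; labor force participation rate ≈ 74.31%.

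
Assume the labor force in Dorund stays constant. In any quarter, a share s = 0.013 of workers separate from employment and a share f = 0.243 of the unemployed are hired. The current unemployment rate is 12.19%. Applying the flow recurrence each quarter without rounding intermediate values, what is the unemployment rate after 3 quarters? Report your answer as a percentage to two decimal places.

Unemployment rate after three quarters ≈ 8.01%.

With a fixed labor force, u_{t+1} = u_t + s·(1−u_t) − f·u_t = u_t·(1−s−f) + s.
Here 1−s−f = 0.744 and s = 0.013.
u_1 = 0.121900 × 0.744 + 0.013 = 0.103694.
u_2 = 0.103694 × 0.744 + 0.013 = 0.090148.
u_3 = 0.090148 × 0.744 + 0.013 = 0.080070.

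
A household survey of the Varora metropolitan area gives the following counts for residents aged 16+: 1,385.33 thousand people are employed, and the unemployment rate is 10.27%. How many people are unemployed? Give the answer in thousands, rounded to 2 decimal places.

About 158.56 thousand are unemployed.

Let U be the number unemployed. The labor force is E + U, and U/(E+U) = 0.1027.
So U = 0.1027 × 1,385.33 / (1 − 0.1027) = 142.2734 / 0.8973 ≈ 158.56 thousand.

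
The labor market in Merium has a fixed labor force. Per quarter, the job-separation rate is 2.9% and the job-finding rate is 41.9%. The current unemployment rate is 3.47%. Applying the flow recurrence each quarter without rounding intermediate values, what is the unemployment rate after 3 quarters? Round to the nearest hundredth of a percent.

With a fixed labor force, u_{t+1} = u_t + s·(1−u_t) − f·u_t = u_t·(1−s−f) + s.
Here 1−s−f = 0.552 and s = 0.029.
u_1 = 0.034700 × 0.552 + 0.029 = 0.048154.
u_2 = 0.048154 × 0.552 + 0.029 = 0.055581.
u_3 = 0.055581 × 0.552 + 0.029 = 0.059681.

Unemployment rate after three quarters ≈ 5.97%.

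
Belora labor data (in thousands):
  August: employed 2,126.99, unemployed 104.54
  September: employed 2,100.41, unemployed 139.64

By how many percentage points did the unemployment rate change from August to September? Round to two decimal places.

August: labor force = 2,126.99 + 104.54 = 2,231.53; u = 104.54/2,231.53 = 4.68%.
September: labor force = 2,100.41 + 139.64 = 2,240.05; u = 139.64/2,240.05 = 6.23%.
Change = 6.23% − 4.68% = +1.55 pp.

The unemployment rate changed by +1.55 percentage points.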